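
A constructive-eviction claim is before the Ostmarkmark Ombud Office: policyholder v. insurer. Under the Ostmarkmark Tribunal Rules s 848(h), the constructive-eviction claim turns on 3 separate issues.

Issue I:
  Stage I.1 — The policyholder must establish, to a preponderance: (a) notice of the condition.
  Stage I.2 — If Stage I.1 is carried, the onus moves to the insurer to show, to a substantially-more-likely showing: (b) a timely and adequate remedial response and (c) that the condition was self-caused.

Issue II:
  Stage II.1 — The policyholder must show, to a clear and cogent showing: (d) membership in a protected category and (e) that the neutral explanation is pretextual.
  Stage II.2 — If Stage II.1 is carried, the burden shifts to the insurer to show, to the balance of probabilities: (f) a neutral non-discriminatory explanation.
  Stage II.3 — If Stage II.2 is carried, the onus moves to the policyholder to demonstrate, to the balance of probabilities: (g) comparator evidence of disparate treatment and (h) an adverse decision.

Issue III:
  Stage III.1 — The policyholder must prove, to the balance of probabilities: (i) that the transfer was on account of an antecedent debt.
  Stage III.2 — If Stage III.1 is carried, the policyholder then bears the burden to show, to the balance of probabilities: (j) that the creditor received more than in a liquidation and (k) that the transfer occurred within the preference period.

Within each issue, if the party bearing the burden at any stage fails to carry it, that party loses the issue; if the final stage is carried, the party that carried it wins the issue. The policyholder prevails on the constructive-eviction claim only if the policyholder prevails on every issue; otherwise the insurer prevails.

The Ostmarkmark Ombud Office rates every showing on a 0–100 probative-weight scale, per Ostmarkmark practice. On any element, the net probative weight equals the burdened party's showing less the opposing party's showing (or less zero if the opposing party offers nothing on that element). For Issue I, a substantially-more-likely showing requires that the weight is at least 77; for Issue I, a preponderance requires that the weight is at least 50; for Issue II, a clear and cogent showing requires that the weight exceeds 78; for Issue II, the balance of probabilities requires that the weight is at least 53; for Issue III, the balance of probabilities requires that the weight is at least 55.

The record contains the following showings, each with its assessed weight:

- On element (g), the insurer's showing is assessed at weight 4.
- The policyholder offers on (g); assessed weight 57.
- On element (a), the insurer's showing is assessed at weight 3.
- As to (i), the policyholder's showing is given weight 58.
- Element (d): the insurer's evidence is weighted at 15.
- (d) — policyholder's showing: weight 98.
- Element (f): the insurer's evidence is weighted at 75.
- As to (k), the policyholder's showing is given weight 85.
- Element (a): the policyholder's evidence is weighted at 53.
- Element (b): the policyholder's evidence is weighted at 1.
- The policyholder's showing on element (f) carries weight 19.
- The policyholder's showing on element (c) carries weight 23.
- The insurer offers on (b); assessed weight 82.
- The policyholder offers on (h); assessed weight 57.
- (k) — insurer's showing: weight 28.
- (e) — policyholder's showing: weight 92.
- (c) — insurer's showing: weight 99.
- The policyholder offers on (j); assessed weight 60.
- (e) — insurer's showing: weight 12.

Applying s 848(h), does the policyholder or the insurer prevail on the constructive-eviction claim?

— Issue I —
Stage I.1 — burden on policyholder; standard: a preponderance (weight is at least 50).
    (a): 53 − 3 = 50 ≥ 50 [met]
  All elements met. The burden passes to the insurer.
Stage I.2 — burden on insurer; standard: a substantially-more-likely showing (weight is at least 77).
    (b): 82 − 1 = 81 ≥ 77 [met]
    (c): 99 − 23 = 76 < 77 [not met]
  Stage I.2 not carried; the insurer fails its burden.
So the policyholder prevails on this issue.
— Issue II —
At Stage II.1 the policyholder must meet a clear and cogent showing (weight exceeds 78): on (d) the weight is 98 less the opposing 15 gives net 83, which does exceed 78, so (d) meets the standard; on (e) the weight is 92 less the opposing 12 gives net 80, > 78, so (e) meets the standard.
  Stage II.1 is satisfied; the onus moves to the insurer.
At Stage II.2 the insurer must meet the balance of probabilities (weight is at least 53): on (f) the weight is 75 less the opposing 19 gives net 56, which does reach 53, so (f) meets the standard.
  The insurer carries Stage II.2; the policyholder now bears the burden.
At Stage II.3 the policyholder must meet the balance of probabilities (weight is at least 53): on (g) the weight is 57 less the opposing 4 gives net 53, ≥ 53, so (g) meets the standard; on (h) the weight is 57, which does reach 53, so (h) meets the standard.
  Stage II.3 carried; the final stage is satisfied.
With every stage satisfied, the policyholder prevails on this issue.
— Issue III —
Stage III.1 (policyholder, the balance of probabilities, weight is at least 55): (i) 58 ≥ 55 — meets.
  Stage III.1 carried; the burden remains with the policyholder.
Stage III.2 (policyholder, the balance of probabilities, weight is at least 55): (j) 60 ≥ 55 — meets; (k) net 85−28=57 ≥ 55 — meets.
  All elements met at the final stage.
With every stage satisfied, the policyholder prevails on this issue.
Per-issue: Issue I → policyholder; Issue II → policyholder; Issue III → policyholder. The policyholder must prevail on every issue; overall, the policyholder prevails.

policyholder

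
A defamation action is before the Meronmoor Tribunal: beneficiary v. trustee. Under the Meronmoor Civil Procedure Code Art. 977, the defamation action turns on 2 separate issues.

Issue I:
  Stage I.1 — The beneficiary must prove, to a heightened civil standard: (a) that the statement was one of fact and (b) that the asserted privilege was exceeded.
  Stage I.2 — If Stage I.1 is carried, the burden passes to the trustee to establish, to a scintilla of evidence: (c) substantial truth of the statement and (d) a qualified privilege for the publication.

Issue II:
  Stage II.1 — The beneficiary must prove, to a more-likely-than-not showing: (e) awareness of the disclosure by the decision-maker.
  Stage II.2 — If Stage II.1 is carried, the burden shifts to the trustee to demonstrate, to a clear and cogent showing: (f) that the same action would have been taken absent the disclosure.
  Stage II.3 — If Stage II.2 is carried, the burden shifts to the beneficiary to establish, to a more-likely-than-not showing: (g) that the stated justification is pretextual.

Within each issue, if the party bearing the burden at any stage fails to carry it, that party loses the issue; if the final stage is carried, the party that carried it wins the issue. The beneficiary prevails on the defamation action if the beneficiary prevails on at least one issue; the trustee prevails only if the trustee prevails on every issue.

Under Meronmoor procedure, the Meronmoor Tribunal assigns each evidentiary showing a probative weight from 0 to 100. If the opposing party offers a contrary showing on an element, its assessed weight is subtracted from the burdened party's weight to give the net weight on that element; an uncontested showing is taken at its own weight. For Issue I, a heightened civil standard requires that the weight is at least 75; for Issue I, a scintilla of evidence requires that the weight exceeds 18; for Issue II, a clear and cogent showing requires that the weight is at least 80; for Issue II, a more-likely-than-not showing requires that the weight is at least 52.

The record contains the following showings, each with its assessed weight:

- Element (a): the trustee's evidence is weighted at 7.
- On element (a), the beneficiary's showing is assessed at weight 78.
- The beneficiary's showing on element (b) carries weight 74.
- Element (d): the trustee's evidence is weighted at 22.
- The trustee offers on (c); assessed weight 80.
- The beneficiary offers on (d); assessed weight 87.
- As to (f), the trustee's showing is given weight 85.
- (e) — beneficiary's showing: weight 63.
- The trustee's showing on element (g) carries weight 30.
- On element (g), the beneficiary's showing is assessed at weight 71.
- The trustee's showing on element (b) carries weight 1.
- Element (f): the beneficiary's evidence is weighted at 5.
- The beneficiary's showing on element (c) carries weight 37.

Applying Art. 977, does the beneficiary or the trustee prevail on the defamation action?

— Issue I —
Stage I.1 — burden on beneficiary; standard: a heightened civil standard (weight is at least 75).
    (a): 78 − 7 = 71 < 75 [not met]
    (b): 74 − 1 = 73 < 75 [not met]
  Stage I.1 not carried; the beneficiary fails its burden.
The analysis ends at Stage I.1; the trustee prevails on this issue.
— Issue II —
Stage II.1 — burden on beneficiary; standard: a more-likely-than-not showing (weight is at least 52).
    (e): 63 ≥ 52 [met]
  Stage II.1 carried; the burden shifts to the trustee.
Stage II.2 — burden on trustee; standard: a clear and cogent showing (weight is at least 80).
    (f): 85 − 5 = 80 ≥ 80 [met]
  Stage II.2 carried; the burden shifts to the beneficiary.
Stage II.3 — burden on beneficiary; standard: a more-likely-than-not showing (weight is at least 52).
    (g): 71 − 30 = 41 < 52 [not met]
  Not every element is met, so the beneficiary fails to carry Stage II.3.
So the trustee prevails on this issue.
Per-issue: Issue I → trustee; Issue II → trustee. The beneficiary must prevail on at least one issue; overall, the trustee prevails.

trustee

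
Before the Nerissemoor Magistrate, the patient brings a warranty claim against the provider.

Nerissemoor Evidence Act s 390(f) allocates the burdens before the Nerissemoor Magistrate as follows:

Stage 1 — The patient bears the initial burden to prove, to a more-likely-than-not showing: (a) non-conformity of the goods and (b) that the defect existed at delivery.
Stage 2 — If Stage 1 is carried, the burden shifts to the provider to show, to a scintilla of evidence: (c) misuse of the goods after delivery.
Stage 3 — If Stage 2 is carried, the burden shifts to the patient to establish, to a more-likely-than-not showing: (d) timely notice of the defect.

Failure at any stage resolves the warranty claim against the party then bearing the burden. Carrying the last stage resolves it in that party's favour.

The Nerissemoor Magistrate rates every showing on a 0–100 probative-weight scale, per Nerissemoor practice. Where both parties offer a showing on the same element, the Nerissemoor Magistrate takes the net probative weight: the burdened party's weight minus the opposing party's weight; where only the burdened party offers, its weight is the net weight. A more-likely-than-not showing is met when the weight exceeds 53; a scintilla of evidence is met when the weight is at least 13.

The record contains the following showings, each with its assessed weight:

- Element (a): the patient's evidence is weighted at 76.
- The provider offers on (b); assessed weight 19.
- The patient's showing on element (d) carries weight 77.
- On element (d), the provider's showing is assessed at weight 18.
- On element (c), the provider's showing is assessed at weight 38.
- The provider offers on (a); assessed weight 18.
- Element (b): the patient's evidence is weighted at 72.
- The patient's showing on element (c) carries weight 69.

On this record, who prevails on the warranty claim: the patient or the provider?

Stage 1 (patient, a more-likely-than-not showing, weight exceeds 53): (a) net 76−18=58 > 53 — meets; (b) net 72−19=53 ≤ 53 — fails.
  Stage 1 not carried; the patient fails its burden.
So the provider prevails.

provider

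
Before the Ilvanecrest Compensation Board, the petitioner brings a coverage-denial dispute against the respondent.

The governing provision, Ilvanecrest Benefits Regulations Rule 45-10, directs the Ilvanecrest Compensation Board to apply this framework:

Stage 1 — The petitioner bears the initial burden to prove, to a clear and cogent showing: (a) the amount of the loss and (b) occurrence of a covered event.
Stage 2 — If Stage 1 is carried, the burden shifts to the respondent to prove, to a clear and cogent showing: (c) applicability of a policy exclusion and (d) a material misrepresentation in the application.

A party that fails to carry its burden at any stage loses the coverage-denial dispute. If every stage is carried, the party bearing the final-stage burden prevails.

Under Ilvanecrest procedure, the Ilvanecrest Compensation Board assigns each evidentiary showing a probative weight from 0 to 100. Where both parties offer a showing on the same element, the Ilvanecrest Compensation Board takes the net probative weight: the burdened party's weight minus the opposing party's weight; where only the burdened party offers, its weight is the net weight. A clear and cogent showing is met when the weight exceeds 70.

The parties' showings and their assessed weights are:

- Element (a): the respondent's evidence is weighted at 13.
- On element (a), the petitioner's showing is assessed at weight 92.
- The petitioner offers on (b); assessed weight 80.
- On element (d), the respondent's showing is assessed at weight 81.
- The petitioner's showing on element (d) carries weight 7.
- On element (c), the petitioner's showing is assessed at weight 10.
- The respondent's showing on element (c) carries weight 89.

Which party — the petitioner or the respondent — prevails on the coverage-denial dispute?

respondent

Stage 1 — burden on petitioner; standard: a clear and cogent showing (weight exceeds 70).
    (a): 92 − 13 = 79 > 70 [met]
    (b): 80 > 70 [met]
  The petitioner carries Stage 1; the respondent now bears the burden.
Stage 2 — burden on respondent; standard: a clear and cogent showing (weight exceeds 70).
    (c): 89 − 10 = 79 > 70 [met]
    (d): 81 − 7 = 74 > 70 [met]
  All elements met at the final stage.
Every stage carried; the respondent prevails.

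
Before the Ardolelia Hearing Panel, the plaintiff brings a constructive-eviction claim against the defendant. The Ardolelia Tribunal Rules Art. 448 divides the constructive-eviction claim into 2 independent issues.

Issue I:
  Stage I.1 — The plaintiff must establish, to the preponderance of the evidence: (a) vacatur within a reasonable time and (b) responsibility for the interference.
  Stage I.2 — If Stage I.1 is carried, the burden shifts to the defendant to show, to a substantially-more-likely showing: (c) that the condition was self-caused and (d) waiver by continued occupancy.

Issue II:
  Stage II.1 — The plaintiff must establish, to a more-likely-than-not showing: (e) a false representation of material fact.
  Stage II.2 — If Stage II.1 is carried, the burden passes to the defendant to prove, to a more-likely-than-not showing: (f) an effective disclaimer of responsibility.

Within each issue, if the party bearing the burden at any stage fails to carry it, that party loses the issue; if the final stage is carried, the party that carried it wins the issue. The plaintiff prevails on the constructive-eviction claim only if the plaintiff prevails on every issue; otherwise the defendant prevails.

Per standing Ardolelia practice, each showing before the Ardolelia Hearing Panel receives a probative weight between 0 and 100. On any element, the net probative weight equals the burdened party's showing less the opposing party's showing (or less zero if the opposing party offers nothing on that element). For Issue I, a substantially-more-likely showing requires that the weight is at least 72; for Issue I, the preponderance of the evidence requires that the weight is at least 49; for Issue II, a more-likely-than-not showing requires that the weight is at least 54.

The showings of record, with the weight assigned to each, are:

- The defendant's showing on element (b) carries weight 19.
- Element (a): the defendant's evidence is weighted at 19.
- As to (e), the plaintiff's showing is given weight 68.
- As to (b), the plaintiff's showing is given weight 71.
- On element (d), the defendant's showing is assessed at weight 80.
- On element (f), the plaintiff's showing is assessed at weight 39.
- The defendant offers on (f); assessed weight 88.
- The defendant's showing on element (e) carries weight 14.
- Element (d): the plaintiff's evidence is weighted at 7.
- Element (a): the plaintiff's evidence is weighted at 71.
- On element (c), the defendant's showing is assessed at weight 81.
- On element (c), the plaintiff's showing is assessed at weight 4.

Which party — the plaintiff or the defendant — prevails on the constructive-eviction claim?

defendant

— Issue I —
Stage I.1 (plaintiff, the preponderance of the evidence, weight is at least 49): (a) net 71−19=52 ≥ 49 — meets; (b) net 71−19=52 ≥ 49 — meets.
  Stage I.1 is satisfied; the onus moves to the defendant.
Stage I.2 (defendant, a substantially-more-likely showing, weight is at least 72): (c) net 81−4=77 ≥ 72 — meets; (d) net 80−7=73 ≥ 72 — meets.
  All elements met at the final stage.
Every stage carried; the defendant prevails on this issue.
— Issue II —
At Stage II.1 the plaintiff must meet a more-likely-than-not showing (weight is at least 54): on (e) the weight is 68 less the opposing 14 gives net 54, which does reach 54, so (e) meets the standard.
  All elements met. The burden passes to the defendant.
At Stage II.2 the defendant must meet a more-likely-than-not showing (weight is at least 54): on (f) the weight is 88 less the opposing 39 gives net 49, < 54, so (f) does not meet the standard.
  Not every element is met, so the defendant fails to carry Stage II.2.
The analysis ends at Stage II.2; the plaintiff prevails on this issue.
Per-issue: Issue I → defendant; Issue II → plaintiff. The plaintiff must prevail on every issue; overall, the defendant prevails.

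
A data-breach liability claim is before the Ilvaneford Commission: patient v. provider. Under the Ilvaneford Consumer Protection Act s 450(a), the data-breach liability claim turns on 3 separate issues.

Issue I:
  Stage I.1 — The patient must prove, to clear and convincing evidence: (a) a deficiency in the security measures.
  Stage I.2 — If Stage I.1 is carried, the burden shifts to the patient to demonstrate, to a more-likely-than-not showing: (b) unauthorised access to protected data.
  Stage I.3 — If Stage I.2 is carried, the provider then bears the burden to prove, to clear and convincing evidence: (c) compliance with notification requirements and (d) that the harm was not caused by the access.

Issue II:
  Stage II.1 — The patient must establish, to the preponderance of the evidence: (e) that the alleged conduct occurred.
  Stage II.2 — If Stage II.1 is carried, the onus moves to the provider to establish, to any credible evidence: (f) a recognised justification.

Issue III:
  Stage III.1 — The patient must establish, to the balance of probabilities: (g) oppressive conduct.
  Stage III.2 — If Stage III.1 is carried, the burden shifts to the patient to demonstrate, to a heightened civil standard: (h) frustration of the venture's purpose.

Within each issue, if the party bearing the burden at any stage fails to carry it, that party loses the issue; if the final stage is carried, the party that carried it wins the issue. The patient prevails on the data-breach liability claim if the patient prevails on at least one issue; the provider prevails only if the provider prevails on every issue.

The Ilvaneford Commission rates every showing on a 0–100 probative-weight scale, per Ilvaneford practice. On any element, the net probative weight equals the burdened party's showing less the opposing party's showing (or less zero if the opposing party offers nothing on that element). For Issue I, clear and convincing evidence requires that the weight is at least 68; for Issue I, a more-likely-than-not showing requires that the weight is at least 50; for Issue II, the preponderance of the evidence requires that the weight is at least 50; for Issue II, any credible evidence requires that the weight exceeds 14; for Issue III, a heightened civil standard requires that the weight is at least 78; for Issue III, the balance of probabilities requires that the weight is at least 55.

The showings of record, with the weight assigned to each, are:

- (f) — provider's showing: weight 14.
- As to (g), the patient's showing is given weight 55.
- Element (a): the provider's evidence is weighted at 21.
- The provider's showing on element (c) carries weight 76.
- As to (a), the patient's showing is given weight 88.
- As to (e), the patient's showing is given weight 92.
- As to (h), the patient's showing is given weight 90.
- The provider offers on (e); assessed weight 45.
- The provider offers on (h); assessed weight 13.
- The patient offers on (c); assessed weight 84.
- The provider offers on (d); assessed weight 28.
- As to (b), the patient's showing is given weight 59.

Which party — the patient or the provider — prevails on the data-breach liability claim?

provider

— Issue I —
At Stage I.1 the patient must meet clear and convincing evidence (weight is at least 68): on (a) the weight is 88 less the opposing 21 gives net 67, < 68, so (a) does not meet the standard.
  Not every element is met, so the patient fails to carry Stage I.1.
The analysis ends at Stage I.1; the provider prevails on this issue.
— Issue II —
Stage II.1 (patient, the preponderance of the evidence, weight is at least 50): (e) net 92−45=47 < 50 — fails.
  Stage II.1 not carried; the patient fails its burden.
So the provider prevails on this issue.
— Issue III —
At Stage III.1 the patient must meet the balance of probabilities (weight is at least 55): on (g) the weight is 55, ≥ 55, so (g) meets the standard.
  Stage III.1 is satisfied; the patient continues to bear the burden.
At Stage III.2 the patient must meet a heightened civil standard (weight is at least 78): on (h) the weight is 90 less the opposing 13 gives net 77, which does not reach 78, so (h) does not meet the standard.
  Stage III.2 not carried; the patient fails its burden.
The analysis ends at Stage III.2; the provider prevails on this issue.
Per-issue: Issue I → provider; Issue II → provider; Issue III → provider. The patient must prevail on at least one issue; overall, the provider prevails.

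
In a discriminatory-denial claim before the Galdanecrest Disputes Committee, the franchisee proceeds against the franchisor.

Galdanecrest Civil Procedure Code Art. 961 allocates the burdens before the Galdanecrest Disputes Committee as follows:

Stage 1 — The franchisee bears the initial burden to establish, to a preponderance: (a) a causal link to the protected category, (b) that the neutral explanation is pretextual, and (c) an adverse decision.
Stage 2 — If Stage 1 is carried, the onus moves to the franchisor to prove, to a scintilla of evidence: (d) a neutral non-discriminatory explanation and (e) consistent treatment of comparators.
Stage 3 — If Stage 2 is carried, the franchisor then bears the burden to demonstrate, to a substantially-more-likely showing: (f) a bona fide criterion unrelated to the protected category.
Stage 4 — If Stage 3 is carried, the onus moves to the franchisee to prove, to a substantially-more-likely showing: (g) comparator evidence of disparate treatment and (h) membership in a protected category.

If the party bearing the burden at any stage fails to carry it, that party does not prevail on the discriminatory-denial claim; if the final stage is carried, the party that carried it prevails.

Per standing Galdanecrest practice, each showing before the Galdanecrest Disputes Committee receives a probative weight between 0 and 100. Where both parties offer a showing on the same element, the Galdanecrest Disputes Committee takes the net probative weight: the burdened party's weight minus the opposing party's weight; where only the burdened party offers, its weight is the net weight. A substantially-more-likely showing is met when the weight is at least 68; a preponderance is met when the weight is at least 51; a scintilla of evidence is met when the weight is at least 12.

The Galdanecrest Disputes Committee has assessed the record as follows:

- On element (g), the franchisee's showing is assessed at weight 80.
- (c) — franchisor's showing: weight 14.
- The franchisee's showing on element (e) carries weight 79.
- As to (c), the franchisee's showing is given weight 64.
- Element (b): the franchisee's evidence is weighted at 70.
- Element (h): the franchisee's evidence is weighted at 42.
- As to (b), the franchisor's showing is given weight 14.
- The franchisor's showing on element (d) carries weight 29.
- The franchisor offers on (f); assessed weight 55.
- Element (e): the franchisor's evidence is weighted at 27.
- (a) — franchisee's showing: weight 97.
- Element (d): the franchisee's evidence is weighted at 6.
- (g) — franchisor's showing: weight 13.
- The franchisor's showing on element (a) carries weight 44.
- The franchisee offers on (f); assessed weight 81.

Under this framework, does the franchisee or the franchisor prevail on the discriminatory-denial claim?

franchisor

Stage 1 — burden on franchisee; standard: a preponderance (weight is at least 51).
    (a): 97 − 44 = 53 ≥ 51 [met]
    (b): 70 − 14 = 56 ≥ 51 [met]
    (c): 64 − 14 = 50 < 51 [not met]
  The franchisee does not carry Stage 1.
The franchisor prevails.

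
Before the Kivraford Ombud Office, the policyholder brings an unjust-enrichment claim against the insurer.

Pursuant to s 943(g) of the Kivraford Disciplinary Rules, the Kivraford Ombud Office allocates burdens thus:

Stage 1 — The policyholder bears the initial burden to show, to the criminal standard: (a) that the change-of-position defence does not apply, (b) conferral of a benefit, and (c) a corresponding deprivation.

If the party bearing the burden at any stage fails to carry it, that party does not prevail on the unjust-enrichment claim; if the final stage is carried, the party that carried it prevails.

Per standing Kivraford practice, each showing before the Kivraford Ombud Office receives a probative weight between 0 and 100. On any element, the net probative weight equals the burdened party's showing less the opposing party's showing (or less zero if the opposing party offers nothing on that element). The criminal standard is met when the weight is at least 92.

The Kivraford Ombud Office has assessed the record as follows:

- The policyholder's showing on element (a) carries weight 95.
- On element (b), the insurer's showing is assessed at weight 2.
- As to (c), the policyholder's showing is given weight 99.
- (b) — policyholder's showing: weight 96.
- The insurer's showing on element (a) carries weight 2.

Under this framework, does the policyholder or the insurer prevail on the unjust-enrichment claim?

Stage 1 (policyholder, the criminal standard, weight is at least 92): (a) net 95−2=93 ≥ 92 — meets; (b) net 96−2=94 ≥ 92 — meets; (c) 99 ≥ 92 — meets.
  Stage 1 carried; the final stage is satisfied.
With every stage satisfied, the policyholder prevails.

policyholder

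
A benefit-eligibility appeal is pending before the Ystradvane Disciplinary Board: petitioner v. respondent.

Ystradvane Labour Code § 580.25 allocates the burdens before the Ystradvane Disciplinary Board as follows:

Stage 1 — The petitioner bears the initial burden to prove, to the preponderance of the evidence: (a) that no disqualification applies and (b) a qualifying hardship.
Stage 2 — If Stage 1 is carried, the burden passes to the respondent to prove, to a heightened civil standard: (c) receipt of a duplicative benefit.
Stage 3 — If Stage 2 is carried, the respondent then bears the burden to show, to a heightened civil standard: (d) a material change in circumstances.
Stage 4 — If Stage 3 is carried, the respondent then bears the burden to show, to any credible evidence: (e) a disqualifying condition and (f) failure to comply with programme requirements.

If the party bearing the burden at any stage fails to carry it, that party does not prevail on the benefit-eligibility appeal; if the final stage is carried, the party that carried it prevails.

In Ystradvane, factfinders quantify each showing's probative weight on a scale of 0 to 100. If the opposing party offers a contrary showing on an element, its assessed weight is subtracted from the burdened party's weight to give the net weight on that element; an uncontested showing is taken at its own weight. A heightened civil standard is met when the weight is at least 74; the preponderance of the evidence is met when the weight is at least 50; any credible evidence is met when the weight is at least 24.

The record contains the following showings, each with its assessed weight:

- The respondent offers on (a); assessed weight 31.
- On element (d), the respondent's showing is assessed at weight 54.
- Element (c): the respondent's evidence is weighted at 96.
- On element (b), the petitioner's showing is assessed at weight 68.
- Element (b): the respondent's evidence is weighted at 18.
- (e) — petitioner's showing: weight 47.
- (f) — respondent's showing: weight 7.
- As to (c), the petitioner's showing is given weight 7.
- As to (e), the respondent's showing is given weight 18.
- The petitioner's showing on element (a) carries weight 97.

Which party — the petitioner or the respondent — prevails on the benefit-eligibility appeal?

At Stage 1 the petitioner must meet the preponderance of the evidence (weight is at least 50): on (a) the weight is 97 less the opposing 31 gives net 66, ≥ 50, so (a) meets the standard; on (b) the weight is 68 less the opposing 18 gives net 50, ≥ 50, so (b) meets the standard.
  All elements met. The burden passes to the respondent.
At Stage 2 the respondent must meet a heightened civil standard (weight is at least 74): on (c) the weight is 96 less the opposing 7 gives net 89, which does reach 74, so (c) meets the standard.
  Stage 2 carried; the burden remains with the respondent.
At Stage 3 the respondent must meet a heightened civil standard (weight is at least 74): on (d) the weight is 54, < 74, so (d) does not meet the standard.
  Not every element is met, so the respondent fails to carry Stage 3.
The petitioner prevails.

petitioner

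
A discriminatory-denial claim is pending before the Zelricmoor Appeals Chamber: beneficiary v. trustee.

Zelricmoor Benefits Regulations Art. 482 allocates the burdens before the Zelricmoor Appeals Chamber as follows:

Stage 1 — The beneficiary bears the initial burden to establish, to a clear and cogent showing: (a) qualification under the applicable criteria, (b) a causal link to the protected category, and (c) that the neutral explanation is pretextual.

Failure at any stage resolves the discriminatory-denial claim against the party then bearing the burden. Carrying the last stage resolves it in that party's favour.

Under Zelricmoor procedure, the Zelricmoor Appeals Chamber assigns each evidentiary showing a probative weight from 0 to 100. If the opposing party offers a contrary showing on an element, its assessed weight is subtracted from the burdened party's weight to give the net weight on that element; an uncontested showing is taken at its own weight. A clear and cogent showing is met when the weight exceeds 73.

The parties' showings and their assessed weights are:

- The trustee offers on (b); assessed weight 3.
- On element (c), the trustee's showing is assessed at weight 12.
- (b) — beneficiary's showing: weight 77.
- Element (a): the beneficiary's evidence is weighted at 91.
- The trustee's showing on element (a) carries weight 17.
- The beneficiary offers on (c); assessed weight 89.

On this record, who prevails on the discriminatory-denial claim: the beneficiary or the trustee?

beneficiary

Stage 1 (beneficiary, a clear and cogent showing, weight exceeds 73): (a) net 91−17=74 > 73 — meets; (b) net 77−3=74 > 73 — meets; (c) net 89−12=77 > 73 — meets.
  The beneficiary carries the last stage.
Every stage carried; the beneficiary prevails.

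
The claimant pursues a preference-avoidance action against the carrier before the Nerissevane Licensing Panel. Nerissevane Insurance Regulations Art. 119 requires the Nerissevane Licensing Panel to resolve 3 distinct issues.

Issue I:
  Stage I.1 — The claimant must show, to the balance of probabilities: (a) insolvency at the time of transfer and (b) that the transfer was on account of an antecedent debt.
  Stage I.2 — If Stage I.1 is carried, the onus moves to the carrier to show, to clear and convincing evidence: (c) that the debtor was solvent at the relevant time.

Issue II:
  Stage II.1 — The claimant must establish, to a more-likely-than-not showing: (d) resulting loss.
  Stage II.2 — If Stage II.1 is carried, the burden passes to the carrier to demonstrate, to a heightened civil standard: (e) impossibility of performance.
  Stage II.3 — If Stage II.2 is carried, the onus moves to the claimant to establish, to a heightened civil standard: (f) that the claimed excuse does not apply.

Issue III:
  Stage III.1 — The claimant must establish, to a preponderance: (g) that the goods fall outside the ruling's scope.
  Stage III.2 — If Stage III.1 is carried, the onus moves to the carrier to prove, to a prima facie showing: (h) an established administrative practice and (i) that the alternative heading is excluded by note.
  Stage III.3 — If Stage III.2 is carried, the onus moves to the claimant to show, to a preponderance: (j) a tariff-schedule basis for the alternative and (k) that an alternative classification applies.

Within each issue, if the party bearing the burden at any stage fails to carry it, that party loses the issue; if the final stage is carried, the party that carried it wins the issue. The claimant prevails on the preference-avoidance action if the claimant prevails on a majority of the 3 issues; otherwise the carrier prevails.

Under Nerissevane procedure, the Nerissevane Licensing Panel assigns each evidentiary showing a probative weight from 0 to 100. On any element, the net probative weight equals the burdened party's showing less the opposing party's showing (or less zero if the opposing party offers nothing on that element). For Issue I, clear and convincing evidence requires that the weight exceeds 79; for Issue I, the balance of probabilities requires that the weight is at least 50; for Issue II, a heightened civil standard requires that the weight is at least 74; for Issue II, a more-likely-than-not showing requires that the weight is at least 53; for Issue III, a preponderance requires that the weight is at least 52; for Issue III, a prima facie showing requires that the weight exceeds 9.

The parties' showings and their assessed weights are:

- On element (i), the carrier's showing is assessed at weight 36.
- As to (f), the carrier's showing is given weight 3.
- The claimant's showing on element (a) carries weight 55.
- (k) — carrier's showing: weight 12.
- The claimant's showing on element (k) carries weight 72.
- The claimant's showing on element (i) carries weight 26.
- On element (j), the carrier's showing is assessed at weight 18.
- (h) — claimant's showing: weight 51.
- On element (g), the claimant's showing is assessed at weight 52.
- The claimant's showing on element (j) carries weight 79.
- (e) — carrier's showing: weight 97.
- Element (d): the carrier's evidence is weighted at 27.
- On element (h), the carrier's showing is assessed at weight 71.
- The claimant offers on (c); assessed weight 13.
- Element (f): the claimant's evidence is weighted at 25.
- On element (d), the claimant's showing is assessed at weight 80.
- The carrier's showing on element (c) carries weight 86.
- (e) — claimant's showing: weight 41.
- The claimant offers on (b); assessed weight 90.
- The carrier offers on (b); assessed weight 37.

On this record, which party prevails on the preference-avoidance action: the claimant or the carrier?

claimant

— Issue I —
Stage I.1 — burden on claimant; standard: the balance of probabilities (weight is at least 50).
    (a): 55 ≥ 50 [met]
    (b): 90 − 37 = 53 ≥ 50 [met]
  The claimant carries Stage I.1; the carrier now bears the burden.
Stage I.2 — burden on carrier; standard: clear and convincing evidence (weight exceeds 79).
    (c): 86 − 13 = 73 ≤ 79 [not met]
  Not every element is met, so the carrier fails to carry Stage I.2.
The analysis ends at Stage I.2; the claimant prevails on this issue.
— Issue II —
At Stage II.1 the claimant must meet a more-likely-than-not showing (weight is at least 53): on (d) the weight is 80 less the opposing 27 gives net 53, which does reach 53, so (d) meets the standard.
  All elements met. The burden passes to the carrier.
At Stage II.2 the carrier must meet a heightened civil standard (weight is at least 74): on (e) the weight is 97 less the opposing 41 gives net 56, < 74, so (e) does not meet the standard.
  Not every element is met, so the carrier fails to carry Stage II.2.
The analysis ends at Stage II.2; the claimant prevails on this issue.
— Issue III —
Stage III.1 — burden on claimant; standard: a preponderance (weight is at least 52).
    (g): 52 ≥ 52 [met]
  All elements met. The burden passes to the carrier.
Stage III.2 — burden on carrier; standard: a prima facie showing (weight exceeds 9).
    (h): 71 − 51 = 20 > 9 [met]
    (i): 36 − 26 = 10 > 9 [met]
  Stage III.2 carried; the burden shifts to the claimant.
Stage III.3 — burden on claimant; standard: a preponderance (weight is at least 52).
    (j): 79 − 18 = 61 ≥ 52 [met]
    (k): 72 − 12 = 60 ≥ 52 [met]
  The claimant carries the last stage.
Every stage carried; the claimant prevails on this issue.
Per-issue: Issue I → claimant; Issue II → claimant; Issue III → claimant. The claimant must prevail on a majority of issues; overall, the claimant prevails.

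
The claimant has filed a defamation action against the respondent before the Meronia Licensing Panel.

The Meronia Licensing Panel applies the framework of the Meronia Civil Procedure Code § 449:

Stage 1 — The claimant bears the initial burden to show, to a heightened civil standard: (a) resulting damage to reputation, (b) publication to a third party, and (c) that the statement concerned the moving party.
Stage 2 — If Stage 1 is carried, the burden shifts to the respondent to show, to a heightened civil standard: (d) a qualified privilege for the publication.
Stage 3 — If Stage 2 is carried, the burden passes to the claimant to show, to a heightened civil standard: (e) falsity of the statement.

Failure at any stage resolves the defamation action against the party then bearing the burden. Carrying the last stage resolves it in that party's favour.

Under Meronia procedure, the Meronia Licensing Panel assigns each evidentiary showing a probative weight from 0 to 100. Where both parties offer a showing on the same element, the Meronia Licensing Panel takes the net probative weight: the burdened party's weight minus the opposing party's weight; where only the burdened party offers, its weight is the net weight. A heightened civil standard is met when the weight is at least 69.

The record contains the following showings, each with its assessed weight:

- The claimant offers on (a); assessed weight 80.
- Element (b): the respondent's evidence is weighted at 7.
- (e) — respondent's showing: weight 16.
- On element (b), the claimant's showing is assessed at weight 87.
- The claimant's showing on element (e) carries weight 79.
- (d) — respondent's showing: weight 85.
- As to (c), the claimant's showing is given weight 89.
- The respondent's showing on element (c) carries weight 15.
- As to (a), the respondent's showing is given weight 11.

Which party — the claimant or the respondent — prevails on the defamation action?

respondent

Stage 1 — burden on claimant; standard: a heightened civil standard (weight is at least 69).
    (a): 80 − 11 = 69 ≥ 69 [met]
    (b): 87 − 7 = 80 ≥ 69 [met]
    (c): 89 − 15 = 74 ≥ 69 [met]
  The claimant carries Stage 1; the respondent now bears the burden.
Stage 2 — burden on respondent; standard: a heightened civil standard (weight is at least 69).
    (d): 85 ≥ 69 [met]
  All elements met. The burden passes to the claimant.
Stage 3 — burden on claimant; standard: a heightened civil standard (weight is at least 69).
    (e): 79 − 16 = 63 < 69 [not met]
  The claimant does not carry Stage 3.
The analysis ends at Stage 3; the respondent prevails.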